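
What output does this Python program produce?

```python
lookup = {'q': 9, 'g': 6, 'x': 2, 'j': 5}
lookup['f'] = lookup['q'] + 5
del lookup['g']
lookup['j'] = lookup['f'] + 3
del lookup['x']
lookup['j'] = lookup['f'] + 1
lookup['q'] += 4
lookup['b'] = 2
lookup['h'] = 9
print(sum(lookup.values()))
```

lookup['f'] = lookup['q']+5 = 14 → {'q': 9, 'g': 6, 'x': 2, 'j': 5, 'f': 14}
del 'g' → {'q': 9, 'x': 2, 'j': 5, 'f': 14}
lookup['j'] = lookup['f']+3 = 17 → {'q': 9, 'x': 2, 'j': 17, 'f': 14}
del 'x' → {'q': 9, 'j': 17, 'f': 14}
lookup['j'] = lookup['f']+1 = 15 → {'q': 9, 'j': 15, 'f': 14}
lookup['q'] = 9+4 = 13 → {'q': 13, 'j': 15, 'f': 14}
lookup['b'] = 2 → {'q': 13, 'j': 15, 'f': 14, 'b': 2}
lookup['h'] = 9 → {'q': 13, 'j': 15, 'f': 14, 'b': 2, 'h': 9}
sum of values = 53

53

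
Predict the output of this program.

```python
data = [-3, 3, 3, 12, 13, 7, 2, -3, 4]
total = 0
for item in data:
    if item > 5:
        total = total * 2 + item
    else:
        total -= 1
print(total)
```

item=-3: not >5, total = 0-1 = -1
item=3: not >5, total = (-1)-1 = -2
item=3: not >5, total = (-2)-1 = -3
item=12: >5, total = (-3)*2+12 = 6
item=13: >5, total = 6*2+13 = 25
item=7: >5, total = 25*2+7 = 57
item=2: not >5, total = 57-1 = 56
item=-3: not >5, total = 56-1 = 55
item=4: not >5, total = 55-1 = 54

54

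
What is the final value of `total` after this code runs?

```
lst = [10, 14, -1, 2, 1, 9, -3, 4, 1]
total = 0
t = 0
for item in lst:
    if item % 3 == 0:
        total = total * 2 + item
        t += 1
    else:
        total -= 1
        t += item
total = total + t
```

26

item=10: not %3==0, total = 0-1 = -1; t=10
item=14: not %3==0, total = (-1)-1 = -2; t=24
item=-1: not %3==0, total = (-2)-1 = -3; t=23
item=2: not %3==0, total = (-3)-1 = -4; t=25
item=1: not %3==0, total = (-4)-1 = -5; t=26
item=9: %3==0, total = (-5)*2+9 = -1; t=27
item=-3: %3==0, total = (-1)*2+(-3) = -5; t=28
item=4: not %3==0, total = (-5)-1 = -6; t=32
item=1: not %3==0, total = (-6)-1 = -7; t=33
total+t = (-7)+33 = 26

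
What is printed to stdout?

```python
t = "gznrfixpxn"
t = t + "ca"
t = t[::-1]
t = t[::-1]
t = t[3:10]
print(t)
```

rfixpxn

+ 'ca' → 'gznrfixpxnca'
reverse → 'acnxpxifrnzg'
reverse → 'gznrfixpxnca'
slice [3:10] → 'rfixpxn'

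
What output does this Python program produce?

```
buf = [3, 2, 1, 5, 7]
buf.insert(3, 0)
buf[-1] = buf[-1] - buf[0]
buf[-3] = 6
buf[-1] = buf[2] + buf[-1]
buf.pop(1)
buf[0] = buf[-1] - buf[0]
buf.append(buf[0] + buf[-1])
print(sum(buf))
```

26

insert 0 at 3 → [3, 2, 1, 0, 5, 7]
buf[-1] = buf[-1]-buf[0] = 7-3 = 4 → [3, 2, 1, 0, 5, 4]
buf[-3] = 6 → [3, 2, 1, 6, 5, 4]
buf[-1] = buf[2]+buf[-1] = 1+4 = 5 → [3, 2, 1, 6, 5, 5]
pop(1) removes 2 → [3, 1, 6, 5, 5]
buf[0] = buf[-1]-buf[0] = 5-3 = 2 → [2, 1, 6, 5, 5]
append buf[0]+buf[-1] = 2+5 = 7 → [2, 1, 6, 5, 5, 7]
sum = 26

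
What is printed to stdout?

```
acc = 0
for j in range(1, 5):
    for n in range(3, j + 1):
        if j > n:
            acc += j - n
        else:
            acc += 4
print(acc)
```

9

j=3,n=3: not 3>3, acc = 0+4 = 4
j=4,n=3: 4>3, acc = 4+1 = 5
j=4,n=4: not 4>4, acc = 5+4 = 9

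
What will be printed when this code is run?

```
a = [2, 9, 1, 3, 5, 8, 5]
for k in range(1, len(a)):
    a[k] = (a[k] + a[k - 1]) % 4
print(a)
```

k=1: a[1] = (9+2)%4 = 3 → [2, 3, 1, 3, 5, 8, 5]
k=2: a[2] = (1+3)%4 = 0 → [2, 3, 0, 3, 5, 8, 5]
k=3: a[3] = (3+0)%4 = 3 → [2, 3, 0, 3, 5, 8, 5]
k=4: a[4] = (5+3)%4 = 0 → [2, 3, 0, 3, 0, 8, 5]
k=5: a[5] = (8+0)%4 = 0 → [2, 3, 0, 3, 0, 0, 5]
k=6: a[6] = (5+0)%4 = 1 → [2, 3, 0, 3, 0, 0, 1]

[2, 3, 0, 3, 0, 0, 1]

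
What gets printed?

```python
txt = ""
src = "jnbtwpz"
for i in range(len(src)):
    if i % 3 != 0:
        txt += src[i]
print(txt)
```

i=0: skip
i=1: add 'n' → 'n'
i=2: add 'b' → 'nb'
i=3: skip
i=4: add 'w' → 'nbw'
i=5: add 'p' → 'nbwp'
i=6: skip

nbwp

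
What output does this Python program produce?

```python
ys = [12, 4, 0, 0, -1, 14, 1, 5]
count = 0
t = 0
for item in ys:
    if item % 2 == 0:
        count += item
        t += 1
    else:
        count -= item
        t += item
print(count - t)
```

15

item=12: even, count = 0+12 = 12; t=1
item=4: even, count = 12+4 = 16; t=2
item=0: even, count = 16+0 = 16; t=3
item=0: even, count = 16+0 = 16; t=4
item=-1: not even, count = 16-(-1) = 17; t=3
item=14: even, count = 17+14 = 31; t=4
item=1: not even, count = 31-1 = 30; t=5
item=5: not even, count = 30-5 = 25; t=10
count-t = 25-10 = 15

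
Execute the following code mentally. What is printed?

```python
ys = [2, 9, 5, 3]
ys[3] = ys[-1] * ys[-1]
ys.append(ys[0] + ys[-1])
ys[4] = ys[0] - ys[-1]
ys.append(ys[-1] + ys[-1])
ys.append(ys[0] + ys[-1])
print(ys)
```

ys[3] = ys[-1]*ys[-1] = 3*3 = 9 → [2, 9, 5, 9]
append ys[0]+ys[-1] = 2+9 = 11 → [2, 9, 5, 9, 11]
ys[4] = ys[0]-ys[-1] = 2-11 = -9 → [2, 9, 5, 9, -9]
append ys[-1]+ys[-1] = (-9)+(-9) = -18 → [2, 9, 5, 9, -9, -18]
append ys[0]+ys[-1] = 2+(-18) = -16 → [2, 9, 5, 9, -9, -18, -16]

[2, 9, 5, 9, -9, -18, -16]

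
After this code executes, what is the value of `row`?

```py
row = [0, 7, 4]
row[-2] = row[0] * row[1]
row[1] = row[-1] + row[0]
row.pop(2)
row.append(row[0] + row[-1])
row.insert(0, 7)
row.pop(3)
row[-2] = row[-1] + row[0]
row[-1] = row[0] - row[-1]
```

[7, 11, 3]

row[-2] = row[0]*row[1] = 0*7 = 0 → [0, 0, 4]
row[1] = row[-1]+row[0] = 4+0 = 4 → [0, 4, 4]
pop(2) removes 4 → [0, 4]
append row[0]+row[-1] = 0+4 = 4 → [0, 4, 4]
insert 7 at 0 → [7, 0, 4, 4]
pop(3) removes 4 → [7, 0, 4]
row[-2] = row[-1]+row[0] = 4+7 = 11 → [7, 11, 4]
row[-1] = row[0]-row[-1] = 7-4 = 3 → [7, 11, 3]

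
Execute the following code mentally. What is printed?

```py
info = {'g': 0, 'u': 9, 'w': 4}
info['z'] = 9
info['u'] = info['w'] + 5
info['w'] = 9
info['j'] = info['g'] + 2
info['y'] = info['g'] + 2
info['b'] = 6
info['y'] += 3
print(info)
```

{'g': 0, 'u': 9, 'w': 9, 'z': 9, 'j': 2, 'y': 5, 'b': 6}

info['z'] = 9 → {'g': 0, 'u': 9, 'w': 4, 'z': 9}
info['u'] = info['w']+5 = 9 → {'g': 0, 'u': 9, 'w': 4, 'z': 9}
info['w'] = 9 → {'g': 0, 'u': 9, 'w': 9, 'z': 9}
info['j'] = info['g']+2 = 2 → {'g': 0, 'u': 9, 'w': 9, 'z': 9, 'j': 2}
info['y'] = info['g']+2 = 2 → {'g': 0, 'u': 9, 'w': 9, 'z': 9, 'j': 2, 'y': 2}
info['b'] = 6 → {'g': 0, 'u': 9, 'w': 9, 'z': 9, 'j': 2, 'y': 2, 'b': 6}
info['y'] = 2+3 = 5 → {'g': 0, 'u': 9, 'w': 9, 'z': 9, 'j': 2, 'y': 5, 'b': 6}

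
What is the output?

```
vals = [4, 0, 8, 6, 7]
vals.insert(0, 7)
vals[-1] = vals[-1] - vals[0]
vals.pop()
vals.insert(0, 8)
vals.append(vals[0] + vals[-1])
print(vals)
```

[8, 7, 4, 0, 8, 6, 14]

insert 7 at 0 → [7, 4, 0, 8, 6, 7]
vals[-1] = vals[-1]-vals[0] = 7-7 = 0 → [7, 4, 0, 8, 6, 0]
pop() removes 0 → [7, 4, 0, 8, 6]
insert 8 at 0 → [8, 7, 4, 0, 8, 6]
append vals[0]+vals[-1] = 8+6 = 14 → [8, 7, 4, 0, 8, 6, 14]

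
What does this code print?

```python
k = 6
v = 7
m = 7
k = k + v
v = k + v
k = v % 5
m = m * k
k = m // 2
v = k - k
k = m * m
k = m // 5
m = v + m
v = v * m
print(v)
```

k = 6+7 = 13
v = 13+7 = 20
k = 20%5 = 0
m = 7*0 = 0
k = 0//2 = 0
v = 0-0 = 0
k = 0*0 = 0
k = 0//5 = 0
m = 0+0 = 0
v = 0*0 = 0

0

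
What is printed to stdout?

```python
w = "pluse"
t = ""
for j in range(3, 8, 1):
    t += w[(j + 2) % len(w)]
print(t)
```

j=3: add w[0]='p' → 'p'
j=4: add w[1]='l' → 'pl'
j=5: add w[2]='u' → 'plu'
j=6: add w[3]='s' → 'plus'
j=7: add w[4]='e' → 'pluse'

pluse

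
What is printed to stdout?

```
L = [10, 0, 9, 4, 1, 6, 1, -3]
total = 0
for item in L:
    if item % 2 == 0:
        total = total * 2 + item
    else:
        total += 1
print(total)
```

item=10: even, total = 0*2+10 = 10
item=0: even, total = 10*2+0 = 20
item=9: not even, total = 20+1 = 21
item=4: even, total = 21*2+4 = 46
item=1: not even, total = 46+1 = 47
item=6: even, total = 47*2+6 = 100
item=1: not even, total = 100+1 = 101
item=-3: not even, total = 101+1 = 102

102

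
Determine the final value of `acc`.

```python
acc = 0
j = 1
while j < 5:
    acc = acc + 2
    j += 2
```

4

j=1: acc = 0+2 = 2
j=3: acc = 2+2 = 4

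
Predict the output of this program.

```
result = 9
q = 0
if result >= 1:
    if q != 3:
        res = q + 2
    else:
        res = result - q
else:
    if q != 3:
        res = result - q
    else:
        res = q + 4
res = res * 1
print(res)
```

2

result=9, q=0
result >= 1 is True; q != 3 is True
→ res = q + 2 = 2
res = 2*1 = 2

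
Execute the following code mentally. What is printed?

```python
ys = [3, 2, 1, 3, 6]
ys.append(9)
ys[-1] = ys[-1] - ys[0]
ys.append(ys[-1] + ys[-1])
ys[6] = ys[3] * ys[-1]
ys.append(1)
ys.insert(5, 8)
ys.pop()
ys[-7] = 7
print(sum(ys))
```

append 9 → [3, 2, 1, 3, 6, 9]
ys[-1] = ys[-1]-ys[0] = 9-3 = 6 → [3, 2, 1, 3, 6, 6]
append ys[-1]+ys[-1] = 6+6 = 12 → [3, 2, 1, 3, 6, 6, 12]
ys[6] = ys[3]*ys[-1] = 3*12 = 36 → [3, 2, 1, 3, 6, 6, 36]
append 1 → [3, 2, 1, 3, 6, 6, 36, 1]
insert 8 at 5 → [3, 2, 1, 3, 6, 8, 6, 36, 1]
pop() removes 1 → [3, 2, 1, 3, 6, 8, 6, 36]
ys[-7] = 7 → [3, 7, 1, 3, 6, 8, 6, 36]
sum = 70

70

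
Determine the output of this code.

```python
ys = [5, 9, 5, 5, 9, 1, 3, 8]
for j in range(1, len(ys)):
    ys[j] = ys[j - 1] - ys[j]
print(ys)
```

j=1: ys[1] = 5-9 = -4 → [5, -4, 5, 5, 9, 1, 3, 8]
j=2: ys[2] = (-4)-5 = -9 → [5, -4, -9, 5, 9, 1, 3, 8]
j=3: ys[3] = (-9)-5 = -14 → [5, -4, -9, -14, 9, 1, 3, 8]
j=4: ys[4] = (-14)-9 = -23 → [5, -4, -9, -14, -23, 1, 3, 8]
j=5: ys[5] = (-23)-1 = -24 → [5, -4, -9, -14, -23, -24, 3, 8]
j=6: ys[6] = (-24)-3 = -27 → [5, -4, -9, -14, -23, -24, -27, 8]
j=7: ys[7] = (-27)-8 = -35 → [5, -4, -9, -14, -23, -24, -27, -35]

[5, -4, -9, -14, -23, -24, -27, -35]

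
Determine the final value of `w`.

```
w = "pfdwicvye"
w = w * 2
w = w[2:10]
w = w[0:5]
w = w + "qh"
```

'dwicvqh'

repeat ×2 → 'pfdwicvyepfdwicvye'
slice [2:10] → 'dwicvyep'
slice [0:5] → 'dwicv'
+ 'qh' → 'dwicvqh'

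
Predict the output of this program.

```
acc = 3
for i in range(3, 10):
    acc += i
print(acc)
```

45

i=3: acc = 3+3 = 6
i=4: acc = 6+4 = 10
i=5: acc = 10+5 = 15
i=6: acc = 15+6 = 21
i=7: acc = 21+7 = 28
i=8: acc = 28+8 = 36
i=9: acc = 36+9 = 45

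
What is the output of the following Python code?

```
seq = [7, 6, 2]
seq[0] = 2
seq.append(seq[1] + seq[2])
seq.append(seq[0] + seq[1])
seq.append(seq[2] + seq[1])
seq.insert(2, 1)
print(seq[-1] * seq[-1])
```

64

seq[0] = 2 → [2, 6, 2]
append seq[1]+seq[2] = 6+2 = 8 → [2, 6, 2, 8]
append seq[0]+seq[1] = 2+6 = 8 → [2, 6, 2, 8, 8]
append seq[2]+seq[1] = 2+6 = 8 → [2, 6, 2, 8, 8, 8]
insert 1 at 2 → [2, 6, 1, 2, 8, 8, 8]
seq[-1]*seq[-1] = 8*8 = 64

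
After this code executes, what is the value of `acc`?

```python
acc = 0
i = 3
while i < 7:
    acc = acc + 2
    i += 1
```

i=3: acc = 0+2 = 2
i=4: acc = 2+2 = 4
i=5: acc = 4+2 = 6
i=6: acc = 6+2 = 8

8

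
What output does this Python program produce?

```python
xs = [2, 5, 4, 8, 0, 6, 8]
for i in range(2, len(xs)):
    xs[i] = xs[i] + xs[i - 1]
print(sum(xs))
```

104

i=2: xs[2] = 4+5 = 9 → [2, 5, 9, 8, 0, 6, 8]
i=3: xs[3] = 8+9 = 17 → [2, 5, 9, 17, 0, 6, 8]
i=4: xs[4] = 0+17 = 17 → [2, 5, 9, 17, 17, 6, 8]
i=5: xs[5] = 6+17 = 23 → [2, 5, 9, 17, 17, 23, 8]
i=6: xs[6] = 8+23 = 31 → [2, 5, 9, 17, 17, 23, 31]
sum = 104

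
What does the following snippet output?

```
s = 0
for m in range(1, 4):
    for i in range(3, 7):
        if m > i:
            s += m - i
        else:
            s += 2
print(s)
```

m=1,i=3: not 1>3, s = 0+2 = 2
m=1,i=4: not 1>4, s = 2+2 = 4
m=1,i=5: not 1>5, s = 4+2 = 6
m=1,i=6: not 1>6, s = 6+2 = 8
m=2,i=3: not 2>3, s = 8+2 = 10
m=2,i=4: not 2>4, s = 10+2 = 12
m=2,i=5: not 2>5, s = 12+2 = 14
m=2,i=6: not 2>6, s = 14+2 = 16
m=3,i=3: not 3>3, s = 16+2 = 18
m=3,i=4: not 3>4, s = 18+2 = 20
m=3,i=5: not 3>5, s = 20+2 = 22
m=3,i=6: not 3>6, s = 22+2 = 24

24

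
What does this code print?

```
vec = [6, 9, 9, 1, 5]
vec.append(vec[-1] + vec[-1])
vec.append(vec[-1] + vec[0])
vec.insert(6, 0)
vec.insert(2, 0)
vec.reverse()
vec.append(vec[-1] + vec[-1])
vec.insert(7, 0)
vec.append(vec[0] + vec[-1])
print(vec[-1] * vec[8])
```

252

append vec[-1]+vec[-1] = 5+5 = 10 → [6, 9, 9, 1, 5, 10]
append vec[-1]+vec[0] = 10+6 = 16 → [6, 9, 9, 1, 5, 10, 16]
insert 0 at 6 → [6, 9, 9, 1, 5, 10, 0, 16]
insert 0 at 2 → [6, 9, 0, 9, 1, 5, 10, 0, 16]
reverse → [16, 0, 10, 5, 1, 9, 0, 9, 6]
append vec[-1]+vec[-1] = 6+6 = 12 → [16, 0, 10, 5, 1, 9, 0, 9, 6, 12]
insert 0 at 7 → [16, 0, 10, 5, 1, 9, 0, 0, 9, 6, 12]
append vec[0]+vec[-1] = 16+12 = 28 → [16, 0, 10, 5, 1, 9, 0, 0, 9, 6, 12, 28]
vec[-1]*vec[8] = 28*9 = 252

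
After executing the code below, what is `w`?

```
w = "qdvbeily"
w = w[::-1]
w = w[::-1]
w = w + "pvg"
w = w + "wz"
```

'qdvbeilypvgwz'

reverse → 'yliebvdq'
reverse → 'qdvbeily'
+ 'pvg' → 'qdvbeilypvg'
+ 'wz' → 'qdvbeilypvgwz'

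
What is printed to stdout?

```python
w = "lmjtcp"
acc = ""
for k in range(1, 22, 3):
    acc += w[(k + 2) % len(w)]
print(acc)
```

tltltlt

k=1: add w[3]='t' → 't'
k=4: add w[0]='l' → 'tl'
k=7: add w[3]='t' → 'tlt'
k=10: add w[0]='l' → 'tltl'
k=13: add w[3]='t' → 'tltlt'
k=16: add w[0]='l' → 'tltltl'
k=19: add w[3]='t' → 'tltltlt'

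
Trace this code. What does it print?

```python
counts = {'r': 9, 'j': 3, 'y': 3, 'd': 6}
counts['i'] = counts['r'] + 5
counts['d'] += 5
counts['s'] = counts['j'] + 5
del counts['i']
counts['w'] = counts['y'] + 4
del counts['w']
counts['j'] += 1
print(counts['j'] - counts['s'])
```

counts['i'] = counts['r']+5 = 14 → {'r': 9, 'j': 3, 'y': 3, 'd': 6, 'i': 14}
counts['d'] = 6+5 = 11 → {'r': 9, 'j': 3, 'y': 3, 'd': 11, 'i': 14}
counts['s'] = counts['j']+5 = 8 → {'r': 9, 'j': 3, 'y': 3, 'd': 11, 'i': 14, 's': 8}
del 'i' → {'r': 9, 'j': 3, 'y': 3, 'd': 11, 's': 8}
counts['w'] = counts['y']+4 = 7 → {'r': 9, 'j': 3, 'y': 3, 'd': 11, 's': 8, 'w': 7}
del 'w' → {'r': 9, 'j': 3, 'y': 3, 'd': 11, 's': 8}
counts['j'] = 3+1 = 4 → {'r': 9, 'j': 4, 'y': 3, 'd': 11, 's': 8}
counts['j']-counts['s'] = 4-8 = -4

-4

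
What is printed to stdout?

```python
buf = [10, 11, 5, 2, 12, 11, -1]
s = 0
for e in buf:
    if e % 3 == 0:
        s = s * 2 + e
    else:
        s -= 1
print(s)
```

e=10: not %3==0, s = 0-1 = -1
e=11: not %3==0, s = (-1)-1 = -2
e=5: not %3==0, s = (-2)-1 = -3
e=2: not %3==0, s = (-3)-1 = -4
e=12: %3==0, s = (-4)*2+12 = 4
e=11: not %3==0, s = 4-1 = 3
e=-1: not %3==0, s = 3-1 = 2

2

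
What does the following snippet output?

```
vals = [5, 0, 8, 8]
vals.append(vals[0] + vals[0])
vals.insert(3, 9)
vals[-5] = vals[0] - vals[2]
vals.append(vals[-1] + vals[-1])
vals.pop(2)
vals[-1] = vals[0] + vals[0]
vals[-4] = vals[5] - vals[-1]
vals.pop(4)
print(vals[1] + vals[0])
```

2

append vals[0]+vals[0] = 5+5 = 10 → [5, 0, 8, 8, 10]
insert 9 at 3 → [5, 0, 8, 9, 8, 10]
vals[-5] = vals[0]-vals[2] = 5-8 = -3 → [5, -3, 8, 9, 8, 10]
append vals[-1]+vals[-1] = 10+10 = 20 → [5, -3, 8, 9, 8, 10, 20]
pop(2) removes 8 → [5, -3, 9, 8, 10, 20]
vals[-1] = vals[0]+vals[0] = 5+5 = 10 → [5, -3, 9, 8, 10, 10]
vals[-4] = vals[5]-vals[-1] = 10-10 = 0 → [5, -3, 0, 8, 10, 10]
pop(4) removes 10 → [5, -3, 0, 8, 10]
vals[1]+vals[0] = (-3)+5 = 2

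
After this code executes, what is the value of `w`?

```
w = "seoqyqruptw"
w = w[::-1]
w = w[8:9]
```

reverse → 'wtpurqyqoes'
slice [8:9] → 'o'

'o'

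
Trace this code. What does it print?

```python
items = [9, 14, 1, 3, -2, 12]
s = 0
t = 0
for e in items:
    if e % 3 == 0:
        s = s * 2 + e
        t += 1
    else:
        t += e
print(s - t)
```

38

e=9: %3==0, s = 0*2+9 = 9; t=1
e=14: not %3==0; t=15
e=1: not %3==0; t=16
e=3: %3==0, s = 9*2+3 = 21; t=17
e=-2: not %3==0; t=15
e=12: %3==0, s = 21*2+12 = 54; t=16
s-t = 54-16 = 38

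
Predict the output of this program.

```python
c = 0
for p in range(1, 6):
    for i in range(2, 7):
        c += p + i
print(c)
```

p=1,i=2: c = 0+3 = 3
p=1,i=3: c = 3+4 = 7
p=1,i=4: c = 7+5 = 12
p=1,i=5: c = 12+6 = 18
p=1,i=6: c = 18+7 = 25
p=2,i=2: c = 25+4 = 29
p=2,i=3: c = 29+5 = 34
p=2,i=4: c = 34+6 = 40
p=2,i=5: c = 40+7 = 47
p=2,i=6: c = 47+8 = 55
p=3,i=2: c = 55+5 = 60
p=3,i=3: c = 60+6 = 66
p=3,i=4: c = 66+7 = 73
p=3,i=5: c = 73+8 = 81
p=3,i=6: c = 81+9 = 90
p=4,i=2: c = 90+6 = 96
p=4,i=3: c = 96+7 = 103
p=4,i=4: c = 103+8 = 111
p=4,i=5: c = 111+9 = 120
p=4,i=6: c = 120+10 = 130
p=5,i=2: c = 130+7 = 137
p=5,i=3: c = 137+8 = 145
p=5,i=4: c = 145+9 = 154
p=5,i=5: c = 154+10 = 164
p=5,i=6: c = 164+11 = 175

175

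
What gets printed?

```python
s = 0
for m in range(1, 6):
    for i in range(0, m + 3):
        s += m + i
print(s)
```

180

m=1,i=0: s = 0+1 = 1
m=1,i=1: s = 1+2 = 3
m=1,i=2: s = 3+3 = 6
m=1,i=3: s = 6+4 = 10
m=2,i=0: s = 10+2 = 12
m=2,i=1: s = 12+3 = 15
m=2,i=2: s = 15+4 = 19
m=2,i=3: s = 19+5 = 24
m=2,i=4: s = 24+6 = 30
m=3,i=0: s = 30+3 = 33
m=3,i=1: s = 33+4 = 37
m=3,i=2: s = 37+5 = 42
m=3,i=3: s = 42+6 = 48
m=3,i=4: s = 48+7 = 55
m=3,i=5: s = 55+8 = 63
m=4,i=0: s = 63+4 = 67
m=4,i=1: s = 67+5 = 72
m=4,i=2: s = 72+6 = 78
m=4,i=3: s = 78+7 = 85
m=4,i=4: s = 85+8 = 93
m=4,i=5: s = 93+9 = 102
m=4,i=6: s = 102+10 = 112
m=5,i=0: s = 112+5 = 117
m=5,i=1: s = 117+6 = 123
m=5,i=2: s = 123+7 = 130
m=5,i=3: s = 130+8 = 138
m=5,i=4: s = 138+9 = 147
m=5,i=5: s = 147+10 = 157
m=5,i=6: s = 157+11 = 168
m=5,i=7: s = 168+12 = 180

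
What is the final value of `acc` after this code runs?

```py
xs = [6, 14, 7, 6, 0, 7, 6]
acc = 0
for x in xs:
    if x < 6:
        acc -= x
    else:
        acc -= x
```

-46

x=6: not <6, acc = 0-6 = -6
x=14: not <6, acc = (-6)-14 = -20
x=7: not <6, acc = (-20)-7 = -27
x=6: not <6, acc = (-27)-6 = -33
x=0: <6, acc = (-33)-0 = -33
x=7: not <6, acc = (-33)-7 = -40
x=6: not <6, acc = (-40)-6 = -46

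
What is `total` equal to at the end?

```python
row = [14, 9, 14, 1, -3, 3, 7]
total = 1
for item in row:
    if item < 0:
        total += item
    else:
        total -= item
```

item=14: not <0, total = 1-14 = -13
item=9: not <0, total = (-13)-9 = -22
item=14: not <0, total = (-22)-14 = -36
item=1: not <0, total = (-36)-1 = -37
item=-3: <0, total = (-37)+(-3) = -40
item=3: not <0, total = (-40)-3 = -43
item=7: not <0, total = (-43)-7 = -50

-50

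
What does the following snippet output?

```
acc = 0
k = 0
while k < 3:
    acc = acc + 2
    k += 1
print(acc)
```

k=0: acc = 0+2 = 2
k=1: acc = 2+2 = 4
k=2: acc = 4+2 = 6

6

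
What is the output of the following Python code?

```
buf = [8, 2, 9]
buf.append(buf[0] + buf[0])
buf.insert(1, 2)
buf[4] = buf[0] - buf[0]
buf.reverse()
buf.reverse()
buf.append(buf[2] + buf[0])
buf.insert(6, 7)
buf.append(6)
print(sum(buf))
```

44

append buf[0]+buf[0] = 8+8 = 16 → [8, 2, 9, 16]
insert 2 at 1 → [8, 2, 2, 9, 16]
buf[4] = buf[0]-buf[0] = 8-8 = 0 → [8, 2, 2, 9, 0]
reverse → [0, 9, 2, 2, 8]
reverse → [8, 2, 2, 9, 0]
append buf[2]+buf[0] = 2+8 = 10 → [8, 2, 2, 9, 0, 10]
insert 7 at 6 → [8, 2, 2, 9, 0, 10, 7]
append 6 → [8, 2, 2, 9, 0, 10, 7, 6]
sum = 44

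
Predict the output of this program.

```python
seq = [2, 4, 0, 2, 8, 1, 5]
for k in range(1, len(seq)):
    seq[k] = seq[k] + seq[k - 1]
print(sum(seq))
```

77

k=1: seq[1] = 4+2 = 6 → [2, 6, 0, 2, 8, 1, 5]
k=2: seq[2] = 0+6 = 6 → [2, 6, 6, 2, 8, 1, 5]
k=3: seq[3] = 2+6 = 8 → [2, 6, 6, 8, 8, 1, 5]
k=4: seq[4] = 8+8 = 16 → [2, 6, 6, 8, 16, 1, 5]
k=5: seq[5] = 1+16 = 17 → [2, 6, 6, 8, 16, 17, 5]
k=6: seq[6] = 5+17 = 22 → [2, 6, 6, 8, 16, 17, 22]
sum = 77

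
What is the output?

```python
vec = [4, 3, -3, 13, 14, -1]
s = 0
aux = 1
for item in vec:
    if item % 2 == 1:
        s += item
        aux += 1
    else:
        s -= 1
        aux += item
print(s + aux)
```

item=4: not odd, s = 0-1 = -1; aux=5
item=3: odd, s = (-1)+3 = 2; aux=6
item=-3: odd, s = 2+(-3) = -1; aux=7
item=13: odd, s = (-1)+13 = 12; aux=8
item=14: not odd, s = 12-1 = 11; aux=22
item=-1: odd, s = 11+(-1) = 10; aux=23
s+aux = 10+23 = 33

33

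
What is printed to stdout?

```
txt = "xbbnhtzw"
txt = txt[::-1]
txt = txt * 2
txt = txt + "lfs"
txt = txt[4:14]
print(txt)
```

reverse → 'wzthnbbx'
repeat ×2 → 'wzthnbbxwzthnbbx'
+ 'lfs' → 'wzthnbbxwzthnbbxlfs'
slice [4:14] → 'nbbxwzthnb'

nbbxwzthnb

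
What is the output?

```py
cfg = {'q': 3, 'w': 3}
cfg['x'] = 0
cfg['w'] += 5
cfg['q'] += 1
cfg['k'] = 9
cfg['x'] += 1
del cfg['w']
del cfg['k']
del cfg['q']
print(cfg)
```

{'x': 1}

cfg['x'] = 0 → {'q': 3, 'w': 3, 'x': 0}
cfg['w'] = 3+5 = 8 → {'q': 3, 'w': 8, 'x': 0}
cfg['q'] = 3+1 = 4 → {'q': 4, 'w': 8, 'x': 0}
cfg['k'] = 9 → {'q': 4, 'w': 8, 'x': 0, 'k': 9}
cfg['x'] = 0+1 = 1 → {'q': 4, 'w': 8, 'x': 1, 'k': 9}
del 'w' → {'q': 4, 'x': 1, 'k': 9}
del 'k' → {'q': 4, 'x': 1}
del 'q' → {'x': 1}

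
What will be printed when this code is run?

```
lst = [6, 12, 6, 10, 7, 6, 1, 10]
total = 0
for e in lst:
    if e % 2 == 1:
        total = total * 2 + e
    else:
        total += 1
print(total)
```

e=6: not odd, total = 0+1 = 1
e=12: not odd, total = 1+1 = 2
e=6: not odd, total = 2+1 = 3
e=10: not odd, total = 3+1 = 4
e=7: odd, total = 4*2+7 = 15
e=6: not odd, total = 15+1 = 16
e=1: odd, total = 16*2+1 = 33
e=10: not odd, total = 33+1 = 34

34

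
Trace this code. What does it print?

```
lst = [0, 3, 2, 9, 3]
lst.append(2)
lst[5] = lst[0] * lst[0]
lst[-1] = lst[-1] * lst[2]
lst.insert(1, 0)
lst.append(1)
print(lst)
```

append 2 → [0, 3, 2, 9, 3, 2]
lst[5] = lst[0]*lst[0] = 0*0 = 0 → [0, 3, 2, 9, 3, 0]
lst[-1] = lst[-1]*lst[2] = 0*2 = 0 → [0, 3, 2, 9, 3, 0]
insert 0 at 1 → [0, 0, 3, 2, 9, 3, 0]
append 1 → [0, 0, 3, 2, 9, 3, 0, 1]

[0, 0, 3, 2, 9, 3, 0, 1]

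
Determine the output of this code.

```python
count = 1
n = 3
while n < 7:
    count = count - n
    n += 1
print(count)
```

-17

n=3: count = 1-3 = -2
n=4: count = (-2)-4 = -6
n=5: count = (-6)-5 = -11
n=6: count = (-11)-6 = -17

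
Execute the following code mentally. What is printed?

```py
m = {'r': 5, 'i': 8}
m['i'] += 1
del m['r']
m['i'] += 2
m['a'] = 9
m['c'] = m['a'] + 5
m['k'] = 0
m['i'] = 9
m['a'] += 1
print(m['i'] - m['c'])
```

m['i'] = 8+1 = 9 → {'r': 5, 'i': 9}
del 'r' → {'i': 9}
m['i'] = 9+2 = 11 → {'i': 11}
m['a'] = 9 → {'i': 11, 'a': 9}
m['c'] = m['a']+5 = 14 → {'i': 11, 'a': 9, 'c': 14}
m['k'] = 0 → {'i': 11, 'a': 9, 'c': 14, 'k': 0}
m['i'] = 9 → {'i': 9, 'a': 9, 'c': 14, 'k': 0}
m['a'] = 9+1 = 10 → {'i': 9, 'a': 10, 'c': 14, 'k': 0}
m['i']-m['c'] = 9-14 = -5

-5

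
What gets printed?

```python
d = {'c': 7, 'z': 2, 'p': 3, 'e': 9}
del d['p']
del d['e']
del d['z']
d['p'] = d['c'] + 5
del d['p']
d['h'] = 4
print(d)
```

del 'p' → {'c': 7, 'z': 2, 'e': 9}
del 'e' → {'c': 7, 'z': 2}
del 'z' → {'c': 7}
d['p'] = d['c']+5 = 12 → {'c': 7, 'p': 12}
del 'p' → {'c': 7}
d['h'] = 4 → {'c': 7, 'h': 4}

{'c': 7, 'h': 4}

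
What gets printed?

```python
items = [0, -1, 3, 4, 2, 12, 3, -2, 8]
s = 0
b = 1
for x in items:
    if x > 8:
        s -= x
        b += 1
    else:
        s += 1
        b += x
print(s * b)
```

-76

x=0: not >8, s = 0+1 = 1; b=1
x=-1: not >8, s = 1+1 = 2; b=0
x=3: not >8, s = 2+1 = 3; b=3
x=4: not >8, s = 3+1 = 4; b=7
x=2: not >8, s = 4+1 = 5; b=9
x=12: >8, s = 5-12 = -7; b=10
x=3: not >8, s = (-7)+1 = -6; b=13
x=-2: not >8, s = (-6)+1 = -5; b=11
x=8: not >8, s = (-5)+1 = -4; b=19
s*b = (-4)*19 = -76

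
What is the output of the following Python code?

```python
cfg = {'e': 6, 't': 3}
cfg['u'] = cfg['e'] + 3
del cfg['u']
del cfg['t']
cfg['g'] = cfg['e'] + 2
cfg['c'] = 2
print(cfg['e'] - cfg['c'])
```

4

cfg['u'] = cfg['e']+3 = 9 → {'e': 6, 't': 3, 'u': 9}
del 'u' → {'e': 6, 't': 3}
del 't' → {'e': 6}
cfg['g'] = cfg['e']+2 = 8 → {'e': 6, 'g': 8}
cfg['c'] = 2 → {'e': 6, 'g': 8, 'c': 2}
cfg['e']-cfg['c'] = 6-2 = 4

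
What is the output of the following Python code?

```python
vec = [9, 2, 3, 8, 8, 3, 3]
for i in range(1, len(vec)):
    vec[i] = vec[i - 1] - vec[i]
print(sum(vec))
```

-29

i=1: vec[1] = 9-2 = 7 → [9, 7, 3, 8, 8, 3, 3]
i=2: vec[2] = 7-3 = 4 → [9, 7, 4, 8, 8, 3, 3]
i=3: vec[3] = 4-8 = -4 → [9, 7, 4, -4, 8, 3, 3]
i=4: vec[4] = (-4)-8 = -12 → [9, 7, 4, -4, -12, 3, 3]
i=5: vec[5] = (-12)-3 = -15 → [9, 7, 4, -4, -12, -15, 3]
i=6: vec[6] = (-15)-3 = -18 → [9, 7, 4, -4, -12, -15, -18]
sum = -29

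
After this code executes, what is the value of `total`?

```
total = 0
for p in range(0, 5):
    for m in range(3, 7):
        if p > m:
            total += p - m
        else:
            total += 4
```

77

p=0,m=3: not 0>3, total = 0+4 = 4
p=0,m=4: not 0>4, total = 4+4 = 8
p=0,m=5: not 0>5, total = 8+4 = 12
p=0,m=6: not 0>6, total = 12+4 = 16
p=1,m=3: not 1>3, total = 16+4 = 20
p=1,m=4: not 1>4, total = 20+4 = 24
p=1,m=5: not 1>5, total = 24+4 = 28
p=1,m=6: not 1>6, total = 28+4 = 32
p=2,m=3: not 2>3, total = 32+4 = 36
p=2,m=4: not 2>4, total = 36+4 = 40
p=2,m=5: not 2>5, total = 40+4 = 44
p=2,m=6: not 2>6, total = 44+4 = 48
p=3,m=3: not 3>3, total = 48+4 = 52
p=3,m=4: not 3>4, total = 52+4 = 56
p=3,m=5: not 3>5, total = 56+4 = 60
p=3,m=6: not 3>6, total = 60+4 = 64
p=4,m=3: 4>3, total = 64+1 = 65
p=4,m=4: not 4>4, total = 65+4 = 69
p=4,m=5: not 4>5, total = 69+4 = 73
p=4,m=6: not 4>6, total = 73+4 = 77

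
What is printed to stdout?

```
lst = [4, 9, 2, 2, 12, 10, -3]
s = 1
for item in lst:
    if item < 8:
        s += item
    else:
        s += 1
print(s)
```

item=4: <8, s = 1+4 = 5
item=9: not <8, s = 5+1 = 6
item=2: <8, s = 6+2 = 8
item=2: <8, s = 8+2 = 10
item=12: not <8, s = 10+1 = 11
item=10: not <8, s = 11+1 = 12
item=-3: <8, s = 12+(-3) = 9

9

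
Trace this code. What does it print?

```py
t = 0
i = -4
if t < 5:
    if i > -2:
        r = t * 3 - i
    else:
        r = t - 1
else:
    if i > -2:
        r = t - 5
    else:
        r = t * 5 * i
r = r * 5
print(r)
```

t=0, i=-4
t < 5 is True; i > -2 is False
→ r = t - 1 = -1
r = (-1)*5 = -5

-5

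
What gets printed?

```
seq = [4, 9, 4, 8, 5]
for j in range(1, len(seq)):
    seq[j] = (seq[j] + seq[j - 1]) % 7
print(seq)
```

j=1: seq[1] = (9+4)%7 = 6 → [4, 6, 4, 8, 5]
j=2: seq[2] = (4+6)%7 = 3 → [4, 6, 3, 8, 5]
j=3: seq[3] = (8+3)%7 = 4 → [4, 6, 3, 4, 5]
j=4: seq[4] = (5+4)%7 = 2 → [4, 6, 3, 4, 2]

[4, 6, 3, 4, 2]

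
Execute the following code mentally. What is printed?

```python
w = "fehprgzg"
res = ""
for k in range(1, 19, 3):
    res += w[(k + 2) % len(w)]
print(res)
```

k=1: add w[3]='p' → 'p'
k=4: add w[6]='z' → 'pz'
k=7: add w[1]='e' → 'pze'
k=10: add w[4]='r' → 'pzer'
k=13: add w[7]='g' → 'pzerg'
k=16: add w[2]='h' → 'pzergh'

pzergh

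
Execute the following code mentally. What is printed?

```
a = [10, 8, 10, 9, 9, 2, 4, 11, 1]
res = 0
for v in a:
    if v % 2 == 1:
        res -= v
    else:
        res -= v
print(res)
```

-64

v=10: not odd, res = 0-10 = -10
v=8: not odd, res = (-10)-8 = -18
v=10: not odd, res = (-18)-10 = -28
v=9: odd, res = (-28)-9 = -37
v=9: odd, res = (-37)-9 = -46
v=2: not odd, res = (-46)-2 = -48
v=4: not odd, res = (-48)-4 = -52
v=11: odd, res = (-52)-11 = -63
v=1: odd, res = (-63)-1 = -64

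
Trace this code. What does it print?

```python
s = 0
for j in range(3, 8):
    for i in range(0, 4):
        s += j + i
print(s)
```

j=3,i=0: s = 0+3 = 3
j=3,i=1: s = 3+4 = 7
j=3,i=2: s = 7+5 = 12
j=3,i=3: s = 12+6 = 18
j=4,i=0: s = 18+4 = 22
j=4,i=1: s = 22+5 = 27
j=4,i=2: s = 27+6 = 33
j=4,i=3: s = 33+7 = 40
j=5,i=0: s = 40+5 = 45
j=5,i=1: s = 45+6 = 51
j=5,i=2: s = 51+7 = 58
j=5,i=3: s = 58+8 = 66
j=6,i=0: s = 66+6 = 72
j=6,i=1: s = 72+7 = 79
j=6,i=2: s = 79+8 = 87
j=6,i=3: s = 87+9 = 96
j=7,i=0: s = 96+7 = 103
j=7,i=1: s = 103+8 = 111
j=7,i=2: s = 111+9 = 120
j=7,i=3: s = 120+10 = 130

130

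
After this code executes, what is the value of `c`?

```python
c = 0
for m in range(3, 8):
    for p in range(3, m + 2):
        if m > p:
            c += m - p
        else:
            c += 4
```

60

m=3,p=3: not 3>3, c = 0+4 = 4
m=3,p=4: not 3>4, c = 4+4 = 8
m=4,p=3: 4>3, c = 8+1 = 9
m=4,p=4: not 4>4, c = 9+4 = 13
m=4,p=5: not 4>5, c = 13+4 = 17
m=5,p=3: 5>3, c = 17+2 = 19
m=5,p=4: 5>4, c = 19+1 = 20
m=5,p=5: not 5>5, c = 20+4 = 24
m=5,p=6: not 5>6, c = 24+4 = 28
m=6,p=3: 6>3, c = 28+3 = 31
m=6,p=4: 6>4, c = 31+2 = 33
m=6,p=5: 6>5, c = 33+1 = 34
m=6,p=6: not 6>6, c = 34+4 = 38
m=6,p=7: not 6>7, c = 38+4 = 42
m=7,p=3: 7>3, c = 42+4 = 46
m=7,p=4: 7>4, c = 46+3 = 49
m=7,p=5: 7>5, c = 49+2 = 51
m=7,p=6: 7>6, c = 51+1 = 52
m=7,p=7: not 7>7, c = 52+4 = 56
m=7,p=8: not 7>8, c = 56+4 = 60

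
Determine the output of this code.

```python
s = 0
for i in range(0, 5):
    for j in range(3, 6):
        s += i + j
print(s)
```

90

i=0,j=3: s = 0+3 = 3
i=0,j=4: s = 3+4 = 7
i=0,j=5: s = 7+5 = 12
i=1,j=3: s = 12+4 = 16
i=1,j=4: s = 16+5 = 21
i=1,j=5: s = 21+6 = 27
i=2,j=3: s = 27+5 = 32
i=2,j=4: s = 32+6 = 38
i=2,j=5: s = 38+7 = 45
i=3,j=3: s = 45+6 = 51
i=3,j=4: s = 51+7 = 58
i=3,j=5: s = 58+8 = 66
i=4,j=3: s = 66+7 = 73
i=4,j=4: s = 73+8 = 81
i=4,j=5: s = 81+9 = 90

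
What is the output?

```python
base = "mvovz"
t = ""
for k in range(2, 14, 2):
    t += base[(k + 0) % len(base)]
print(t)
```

k=2: add base[2]='o' → 'o'
k=4: add base[4]='z' → 'oz'
k=6: add base[1]='v' → 'ozv'
k=8: add base[3]='v' → 'ozvv'
k=10: add base[0]='m' → 'ozvvm'
k=12: add base[2]='o' → 'ozvvmo'

ozvvmo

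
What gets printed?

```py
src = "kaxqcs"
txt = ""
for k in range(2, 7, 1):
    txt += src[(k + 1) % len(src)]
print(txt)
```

qcska

k=2: add src[3]='q' → 'q'
k=3: add src[4]='c' → 'qc'
k=4: add src[5]='s' → 'qcs'
k=5: add src[0]='k' → 'qcsk'
k=6: add src[1]='a' → 'qcska'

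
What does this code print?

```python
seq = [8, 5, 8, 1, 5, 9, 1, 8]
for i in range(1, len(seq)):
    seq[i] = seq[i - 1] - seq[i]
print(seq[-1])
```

i=1: seq[1] = 8-5 = 3 → [8, 3, 8, 1, 5, 9, 1, 8]
i=2: seq[2] = 3-8 = -5 → [8, 3, -5, 1, 5, 9, 1, 8]
i=3: seq[3] = (-5)-1 = -6 → [8, 3, -5, -6, 5, 9, 1, 8]
i=4: seq[4] = (-6)-5 = -11 → [8, 3, -5, -6, -11, 9, 1, 8]
i=5: seq[5] = (-11)-9 = -20 → [8, 3, -5, -6, -11, -20, 1, 8]
i=6: seq[6] = (-20)-1 = -21 → [8, 3, -5, -6, -11, -20, -21, 8]
i=7: seq[7] = (-21)-8 = -29 → [8, 3, -5, -6, -11, -20, -21, -29]

-29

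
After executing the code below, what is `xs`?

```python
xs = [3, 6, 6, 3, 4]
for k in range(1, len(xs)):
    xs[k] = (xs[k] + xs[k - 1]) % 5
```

k=1: xs[1] = (6+3)%5 = 4 → [3, 4, 6, 3, 4]
k=2: xs[2] = (6+4)%5 = 0 → [3, 4, 0, 3, 4]
k=3: xs[3] = (3+0)%5 = 3 → [3, 4, 0, 3, 4]
k=4: xs[4] = (4+3)%5 = 2 → [3, 4, 0, 3, 2]

[3, 4, 0, 3, 2]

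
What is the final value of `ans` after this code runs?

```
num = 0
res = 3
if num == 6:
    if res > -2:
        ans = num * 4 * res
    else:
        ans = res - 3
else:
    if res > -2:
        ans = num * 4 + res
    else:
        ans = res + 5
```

3

num=0, res=3
num == 6 is False; res > -2 is True
→ ans = num * 4 + res = 3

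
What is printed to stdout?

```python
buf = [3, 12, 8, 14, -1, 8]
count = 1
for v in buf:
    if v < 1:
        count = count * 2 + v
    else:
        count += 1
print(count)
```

10

v=3: not <1, count = 1+1 = 2
v=12: not <1, count = 2+1 = 3
v=8: not <1, count = 3+1 = 4
v=14: not <1, count = 4+1 = 5
v=-1: <1, count = 5*2+(-1) = 9
v=8: not <1, count = 9+1 = 10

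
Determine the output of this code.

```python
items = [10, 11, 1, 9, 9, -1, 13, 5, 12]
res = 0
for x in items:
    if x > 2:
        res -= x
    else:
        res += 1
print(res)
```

-67

x=10: >2, res = 0-10 = -10
x=11: >2, res = (-10)-11 = -21
x=1: not >2, res = (-21)+1 = -20
x=9: >2, res = (-20)-9 = -29
x=9: >2, res = (-29)-9 = -38
x=-1: not >2, res = (-38)+1 = -37
x=13: >2, res = (-37)-13 = -50
x=5: >2, res = (-50)-5 = -55
x=12: >2, res = (-55)-12 = -67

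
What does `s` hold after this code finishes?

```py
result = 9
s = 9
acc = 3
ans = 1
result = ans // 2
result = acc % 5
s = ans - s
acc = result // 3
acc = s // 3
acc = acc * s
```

result = 1//2 = 0
result = 3%5 = 3
s = 1-9 = -8
acc = 3//3 = 1
acc = (-8)//3 = -3
acc = (-3)*(-8) = 24

-8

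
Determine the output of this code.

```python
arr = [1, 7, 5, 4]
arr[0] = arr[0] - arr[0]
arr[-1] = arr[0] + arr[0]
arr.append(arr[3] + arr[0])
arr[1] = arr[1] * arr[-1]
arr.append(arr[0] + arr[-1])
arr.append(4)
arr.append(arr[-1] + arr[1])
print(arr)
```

arr[0] = arr[0]-arr[0] = 1-1 = 0 → [0, 7, 5, 4]
arr[-1] = arr[0]+arr[0] = 0+0 = 0 → [0, 7, 5, 0]
append arr[3]+arr[0] = 0+0 = 0 → [0, 7, 5, 0, 0]
arr[1] = arr[1]*arr[-1] = 7*0 = 0 → [0, 0, 5, 0, 0]
append arr[0]+arr[-1] = 0+0 = 0 → [0, 0, 5, 0, 0, 0]
append 4 → [0, 0, 5, 0, 0, 0, 4]
append arr[-1]+arr[1] = 4+0 = 4 → [0, 0, 5, 0, 0, 0, 4, 4]

[0, 0, 5, 0, 0, 0, 4, 4]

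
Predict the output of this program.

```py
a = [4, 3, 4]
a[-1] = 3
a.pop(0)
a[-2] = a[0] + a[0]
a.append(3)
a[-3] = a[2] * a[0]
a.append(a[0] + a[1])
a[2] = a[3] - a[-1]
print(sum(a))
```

a[-1] = 3 → [4, 3, 3]
pop(0) removes 4 → [3, 3]
a[-2] = a[0]+a[0] = 3+3 = 6 → [6, 3]
append 3 → [6, 3, 3]
a[-3] = a[2]*a[0] = 3*6 = 18 → [18, 3, 3]
append a[0]+a[1] = 18+3 = 21 → [18, 3, 3, 21]
a[2] = a[3]-a[-1] = 21-21 = 0 → [18, 3, 0, 21]
sum = 42

42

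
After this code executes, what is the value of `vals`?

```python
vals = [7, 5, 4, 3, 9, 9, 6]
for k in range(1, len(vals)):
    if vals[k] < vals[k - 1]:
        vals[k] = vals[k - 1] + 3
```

[7, 10, 13, 16, 19, 22, 25]

k=1: 5<7, vals[1] = 7+3 = 10 → [7, 10, 4, 3, 9, 9, 6]
k=2: 4<10, vals[2] = 10+3 = 13 → [7, 10, 13, 3, 9, 9, 6]
k=3: 3<13, vals[3] = 13+3 = 16 → [7, 10, 13, 16, 9, 9, 6]
k=4: 9<16, vals[4] = 16+3 = 19 → [7, 10, 13, 16, 19, 9, 6]
k=5: 9<19, vals[5] = 19+3 = 22 → [7, 10, 13, 16, 19, 22, 6]
k=6: 6<22, vals[6] = 22+3 = 25 → [7, 10, 13, 16, 19, 22, 25]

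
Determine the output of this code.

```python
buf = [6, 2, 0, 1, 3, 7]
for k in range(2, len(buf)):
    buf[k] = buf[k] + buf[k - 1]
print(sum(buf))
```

k=2: buf[2] = 0+2 = 2 → [6, 2, 2, 1, 3, 7]
k=3: buf[3] = 1+2 = 3 → [6, 2, 2, 3, 3, 7]
k=4: buf[4] = 3+3 = 6 → [6, 2, 2, 3, 6, 7]
k=5: buf[5] = 7+6 = 13 → [6, 2, 2, 3, 6, 13]
sum = 32

32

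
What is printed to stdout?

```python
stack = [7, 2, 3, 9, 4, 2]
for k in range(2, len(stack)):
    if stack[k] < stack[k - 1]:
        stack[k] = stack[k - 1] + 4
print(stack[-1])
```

17

k=2: 3>=2, unchanged → [7, 2, 3, 9, 4, 2]
k=3: 9>=3, unchanged → [7, 2, 3, 9, 4, 2]
k=4: 4<9, stack[4] = 9+4 = 13 → [7, 2, 3, 9, 13, 2]
k=5: 2<13, stack[5] = 13+4 = 17 → [7, 2, 3, 9, 13, 17]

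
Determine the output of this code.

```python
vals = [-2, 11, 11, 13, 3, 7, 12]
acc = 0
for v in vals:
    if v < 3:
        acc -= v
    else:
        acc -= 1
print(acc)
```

v=-2: <3, acc = 0-(-2) = 2
v=11: not <3, acc = 2-1 = 1
v=11: not <3, acc = 1-1 = 0
v=13: not <3, acc = 0-1 = -1
v=3: not <3, acc = (-1)-1 = -2
v=7: not <3, acc = (-2)-1 = -3
v=12: not <3, acc = (-3)-1 = -4

-4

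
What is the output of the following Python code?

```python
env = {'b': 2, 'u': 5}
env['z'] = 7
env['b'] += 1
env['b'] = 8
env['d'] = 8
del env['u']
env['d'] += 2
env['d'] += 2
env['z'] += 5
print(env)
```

{'b': 8, 'z': 12, 'd': 12}

env['z'] = 7 → {'b': 2, 'u': 5, 'z': 7}
env['b'] = 2+1 = 3 → {'b': 3, 'u': 5, 'z': 7}
env['b'] = 8 → {'b': 8, 'u': 5, 'z': 7}
env['d'] = 8 → {'b': 8, 'u': 5, 'z': 7, 'd': 8}
del 'u' → {'b': 8, 'z': 7, 'd': 8}
env['d'] = 8+2 = 10 → {'b': 8, 'z': 7, 'd': 10}
env['d'] = 10+2 = 12 → {'b': 8, 'z': 7, 'd': 12}
env['z'] = 7+5 = 12 → {'b': 8, 'z': 12, 'd': 12}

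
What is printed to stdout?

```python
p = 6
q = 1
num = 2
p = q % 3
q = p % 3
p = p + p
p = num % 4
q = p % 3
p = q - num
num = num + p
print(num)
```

2

p = 1%3 = 1
q = 1%3 = 1
p = 1+1 = 2
p = 2%4 = 2
q = 2%3 = 2
p = 2-2 = 0
num = 2+0 = 2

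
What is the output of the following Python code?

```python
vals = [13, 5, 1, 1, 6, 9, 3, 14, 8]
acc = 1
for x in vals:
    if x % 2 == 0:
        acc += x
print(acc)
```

x=13: not even
x=5: not even
x=1: not even
x=1: not even
x=6: even, acc = 1+6 = 7
x=9: not even
x=3: not even
x=14: even, acc = 7+14 = 21
x=8: even, acc = 21+8 = 29

29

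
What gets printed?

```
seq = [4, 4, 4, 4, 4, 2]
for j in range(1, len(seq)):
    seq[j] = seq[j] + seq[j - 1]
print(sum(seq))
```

82

j=1: seq[1] = 4+4 = 8 → [4, 8, 4, 4, 4, 2]
j=2: seq[2] = 4+8 = 12 → [4, 8, 12, 4, 4, 2]
j=3: seq[3] = 4+12 = 16 → [4, 8, 12, 16, 4, 2]
j=4: seq[4] = 4+16 = 20 → [4, 8, 12, 16, 20, 2]
j=5: seq[5] = 2+20 = 22 → [4, 8, 12, 16, 20, 22]
sum = 82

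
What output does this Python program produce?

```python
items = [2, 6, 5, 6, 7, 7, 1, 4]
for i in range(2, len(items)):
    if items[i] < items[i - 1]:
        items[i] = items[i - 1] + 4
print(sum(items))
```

i=2: 5<6, items[2] = 6+4 = 10 → [2, 6, 10, 6, 7, 7, 1, 4]
i=3: 6<10, items[3] = 10+4 = 14 → [2, 6, 10, 14, 7, 7, 1, 4]
i=4: 7<14, items[4] = 14+4 = 18 → [2, 6, 10, 14, 18, 7, 1, 4]
i=5: 7<18, items[5] = 18+4 = 22 → [2, 6, 10, 14, 18, 22, 1, 4]
i=6: 1<22, items[6] = 22+4 = 26 → [2, 6, 10, 14, 18, 22, 26, 4]
i=7: 4<26, items[7] = 26+4 = 30 → [2, 6, 10, 14, 18, 22, 26, 30]
sum = 128

128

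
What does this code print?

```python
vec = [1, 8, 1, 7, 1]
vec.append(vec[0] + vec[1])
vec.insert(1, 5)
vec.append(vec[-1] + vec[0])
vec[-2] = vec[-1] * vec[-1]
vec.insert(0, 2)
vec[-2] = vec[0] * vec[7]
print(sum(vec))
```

append vec[0]+vec[1] = 1+8 = 9 → [1, 8, 1, 7, 1, 9]
insert 5 at 1 → [1, 5, 8, 1, 7, 1, 9]
append vec[-1]+vec[0] = 9+1 = 10 → [1, 5, 8, 1, 7, 1, 9, 10]
vec[-2] = vec[-1]*vec[-1] = 10*10 = 100 → [1, 5, 8, 1, 7, 1, 100, 10]
insert 2 at 0 → [2, 1, 5, 8, 1, 7, 1, 100, 10]
vec[-2] = vec[0]*vec[7] = 2*100 = 200 → [2, 1, 5, 8, 1, 7, 1, 200, 10]
sum = 235

235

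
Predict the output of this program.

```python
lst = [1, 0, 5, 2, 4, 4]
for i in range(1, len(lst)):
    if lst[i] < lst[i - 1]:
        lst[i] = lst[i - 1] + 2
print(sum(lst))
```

i=1: 0<1, lst[1] = 1+2 = 3 → [1, 3, 5, 2, 4, 4]
i=2: 5>=3, unchanged → [1, 3, 5, 2, 4, 4]
i=3: 2<5, lst[3] = 5+2 = 7 → [1, 3, 5, 7, 4, 4]
i=4: 4<7, lst[4] = 7+2 = 9 → [1, 3, 5, 7, 9, 4]
i=5: 4<9, lst[5] = 9+2 = 11 → [1, 3, 5, 7, 9, 11]
sum = 36

36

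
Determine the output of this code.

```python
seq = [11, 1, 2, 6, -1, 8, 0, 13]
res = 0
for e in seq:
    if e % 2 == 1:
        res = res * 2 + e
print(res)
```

e=11: odd, res = 0*2+11 = 11
e=1: odd, res = 11*2+1 = 23
e=2: not odd
e=6: not odd
e=-1: odd, res = 23*2+(-1) = 45
e=8: not odd
e=0: not odd
e=13: odd, res = 45*2+13 = 103

103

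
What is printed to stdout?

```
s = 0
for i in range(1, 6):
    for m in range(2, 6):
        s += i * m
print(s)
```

210

i=1,m=2: s = 0+2 = 2
i=1,m=3: s = 2+3 = 5
i=1,m=4: s = 5+4 = 9
i=1,m=5: s = 9+5 = 14
i=2,m=2: s = 14+4 = 18
i=2,m=3: s = 18+6 = 24
i=2,m=4: s = 24+8 = 32
i=2,m=5: s = 32+10 = 42
i=3,m=2: s = 42+6 = 48
i=3,m=3: s = 48+9 = 57
i=3,m=4: s = 57+12 = 69
i=3,m=5: s = 69+15 = 84
i=4,m=2: s = 84+8 = 92
i=4,m=3: s = 92+12 = 104
i=4,m=4: s = 104+16 = 120
i=4,m=5: s = 120+20 = 140
i=5,m=2: s = 140+10 = 150
i=5,m=3: s = 150+15 = 165
i=5,m=4: s = 165+20 = 185
i=5,m=5: s = 185+25 = 210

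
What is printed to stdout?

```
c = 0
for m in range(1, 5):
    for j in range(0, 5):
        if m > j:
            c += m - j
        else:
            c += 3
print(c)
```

m=1,j=0: 1>0, c = 0+1 = 1
m=1,j=1: not 1>1, c = 1+3 = 4
m=1,j=2: not 1>2, c = 4+3 = 7
m=1,j=3: not 1>3, c = 7+3 = 10
m=1,j=4: not 1>4, c = 10+3 = 13
m=2,j=0: 2>0, c = 13+2 = 15
m=2,j=1: 2>1, c = 15+1 = 16
m=2,j=2: not 2>2, c = 16+3 = 19
m=2,j=3: not 2>3, c = 19+3 = 22
m=2,j=4: not 2>4, c = 22+3 = 25
m=3,j=0: 3>0, c = 25+3 = 28
m=3,j=1: 3>1, c = 28+2 = 30
m=3,j=2: 3>2, c = 30+1 = 31
m=3,j=3: not 3>3, c = 31+3 = 34
m=3,j=4: not 3>4, c = 34+3 = 37
m=4,j=0: 4>0, c = 37+4 = 41
m=4,j=1: 4>1, c = 41+3 = 44
m=4,j=2: 4>2, c = 44+2 = 46
m=4,j=3: 4>3, c = 46+1 = 47
m=4,j=4: not 4>4, c = 47+3 = 50

50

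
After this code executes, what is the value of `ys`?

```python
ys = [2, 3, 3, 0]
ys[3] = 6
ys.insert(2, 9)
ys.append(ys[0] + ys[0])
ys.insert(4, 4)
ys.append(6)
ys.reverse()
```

[6, 4, 6, 4, 3, 9, 3, 2]

ys[3] = 6 → [2, 3, 3, 6]
insert 9 at 2 → [2, 3, 9, 3, 6]
append ys[0]+ys[0] = 2+2 = 4 → [2, 3, 9, 3, 6, 4]
insert 4 at 4 → [2, 3, 9, 3, 4, 6, 4]
append 6 → [2, 3, 9, 3, 4, 6, 4, 6]
reverse → [6, 4, 6, 4, 3, 9, 3, 2]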